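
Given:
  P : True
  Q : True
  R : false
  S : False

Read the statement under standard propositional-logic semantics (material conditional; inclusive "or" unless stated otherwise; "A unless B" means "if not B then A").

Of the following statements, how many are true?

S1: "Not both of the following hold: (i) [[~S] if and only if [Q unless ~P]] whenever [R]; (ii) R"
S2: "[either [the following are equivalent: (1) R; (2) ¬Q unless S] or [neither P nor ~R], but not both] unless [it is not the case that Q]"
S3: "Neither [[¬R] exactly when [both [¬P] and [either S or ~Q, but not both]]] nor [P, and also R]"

3

S1: Parsed as (R -> (~S <-> (Q | ~P))) nand R

~S = ~F = T
~P = ~T = F
Q | ~P = T | F = T
~S <-> (Q | ~P) = T <-> T = T
R -> (~S <-> (Q | ~P)) = F -> T = T
(R -> (~S <-> (Q | ~P))) nand R = T nand F = T
Thus S1 is true.

S2: This is ((R <-> (~Q | S)) xor (P nor ~R)) | ~Q.

~Q = ~T = F
~Q | S = F | F = F
R <-> (~Q | S) = F <-> F = T
~R = ~F = T
P nor ~R = T nor T = F
(R <-> (~Q | S)) xor (P nor ~R) = T xor F = T
~Q = ~T = F
((R <-> (~Q | S)) xor (P nor ~R)) | ~Q = T | F = T
Hence S2 is true.

S3: Formalization: (~R <-> (~P & (S xor ~Q))) nor (P & R)

~R = ~F = T
~P = ~T = F
~Q = ~T = F
S xor ~Q = F xor F = F
~P & (S xor ~Q) = F & F = F
~R <-> (~P & (S xor ~Q)) = T <-> F = F
P & R = T & F = F
(~R <-> (~P & (S xor ~Q))) nor (P & R) = F nor F = T
Thus S3 is true.

True statements: 3.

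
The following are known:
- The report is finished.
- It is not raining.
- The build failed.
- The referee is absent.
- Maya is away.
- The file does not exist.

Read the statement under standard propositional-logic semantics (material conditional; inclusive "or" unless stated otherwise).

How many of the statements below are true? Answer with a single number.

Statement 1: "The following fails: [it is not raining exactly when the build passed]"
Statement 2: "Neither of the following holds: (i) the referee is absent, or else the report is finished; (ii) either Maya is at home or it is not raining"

Let Q = "it is raining" (F), R = "the build passed" (F), S = "the referee is present" (F), P = "the report is finished" (T), U = "Maya is at home" (F).

Statement 1: Parsed as ¬(¬Q ↔ R)

¬Q = ¬F = T
¬Q ↔ R = T ↔ F = F
¬(¬Q ↔ R) = ¬F = T
So Statement 1 is true.

Statement 2: This is (¬S ∨ P) ↓ (U ∨ ¬Q).

¬S = ¬F = T
¬S ∨ P = T ∨ T = T
¬Q = ¬F = T
U ∨ ¬Q = F ∨ T = T
(¬S ∨ P) ↓ (U ∨ ¬Q) = T ↓ T = F
Thus Statement 2 is false.

True statements: 1.

1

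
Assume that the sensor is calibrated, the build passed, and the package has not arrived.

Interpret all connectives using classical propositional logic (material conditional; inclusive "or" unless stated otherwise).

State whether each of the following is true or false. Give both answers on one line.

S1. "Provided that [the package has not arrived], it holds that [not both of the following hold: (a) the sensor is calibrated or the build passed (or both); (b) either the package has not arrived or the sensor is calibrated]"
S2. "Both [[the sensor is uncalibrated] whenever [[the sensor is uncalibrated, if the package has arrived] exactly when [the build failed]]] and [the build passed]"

Let R = "the package has arrived" (F), V = "the sensor is calibrated" (T), P = "the build passed" (T).

S1: Parsed as ¬R → ((V ∨ P) ↑ (¬R ∨ V))

¬R = ¬F = T
V ∨ P = T ∨ T = T
¬R = ¬F = T
¬R ∨ V = T ∨ T = T
(V ∨ P) ↑ (¬R ∨ V) = T ↑ T = F
¬R → ((V ∨ P) ↑ (¬R ∨ V)) = T → F = F
Thus S1 is false.

S2: Formalization: (((R → ¬V) ↔ ¬P) → ¬V) ∧ P

¬V = ¬T = F
R → ¬V = F → F = T
¬P = ¬T = F
(R → ¬V) ↔ ¬P = T ↔ F = F
¬V = ¬T = F
((R → ¬V) ↔ ¬P) → ¬V = F → F = T
(((R → ¬V) ↔ ¬P) → ¬V) ∧ P = T ∧ T = T
Thus S2 is true.

S1 F, S2 T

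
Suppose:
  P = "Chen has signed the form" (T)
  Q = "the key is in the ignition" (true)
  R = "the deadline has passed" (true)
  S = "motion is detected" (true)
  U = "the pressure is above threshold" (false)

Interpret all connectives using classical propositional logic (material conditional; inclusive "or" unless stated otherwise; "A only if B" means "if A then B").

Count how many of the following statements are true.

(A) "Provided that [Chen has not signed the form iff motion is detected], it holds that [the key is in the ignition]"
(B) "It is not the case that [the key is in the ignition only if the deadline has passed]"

1

(A): Parsed as (¬P ↔ S) → Q

¬P = ¬T = F
¬P ↔ S = F ↔ T = F
(¬P ↔ S) → Q = F → T = T
Thus (A) is true.

(B): This is ¬(Q → R).

Q → R = T → T = T
¬(Q → R) = ¬T = F
So (B) is false.

1 of the 2 statements is true ((A)).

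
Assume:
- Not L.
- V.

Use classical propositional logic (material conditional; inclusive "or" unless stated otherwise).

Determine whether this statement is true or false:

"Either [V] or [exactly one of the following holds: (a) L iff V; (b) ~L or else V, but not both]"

true

This is V ∨ ((L ↔ V) ⊕ (¬L ⊕ V)).

L ↔ V = F ↔ T = F
¬L = ¬F = T
¬L ⊕ V = T ⊕ T = F
(L ↔ V) ⊕ (¬L ⊕ V) = F ⊕ F = F
V ∨ ((L ↔ V) ⊕ (¬L ⊕ V)) = T ∨ F = T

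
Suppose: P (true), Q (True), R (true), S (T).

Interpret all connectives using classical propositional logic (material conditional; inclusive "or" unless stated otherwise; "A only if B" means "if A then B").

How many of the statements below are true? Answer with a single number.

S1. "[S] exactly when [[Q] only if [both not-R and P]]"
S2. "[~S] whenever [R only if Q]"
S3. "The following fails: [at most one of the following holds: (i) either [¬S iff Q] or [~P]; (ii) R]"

S1: In symbols: S <-> (Q -> (~R & P))

~R = ~T = F
~R & P = F & T = F
Q -> (~R & P) = T -> F = F
S <-> (Q -> (~R & P)) = T <-> F = F
So S1 is false.

S2: This is (R -> Q) -> ~S.

R -> Q = T -> T = T
~S = ~T = F
(R -> Q) -> ~S = T -> F = F
So S2 is false.

S3: This is ~(((~S <-> Q) | ~P) nand R).

~S = ~T = F
~S <-> Q = F <-> T = F
~P = ~T = F
(~S <-> Q) | ~P = F | F = F
((~S <-> Q) | ~P) nand R = F nand T = T
~(((~S <-> Q) | ~P) nand R) = ~T = F
Hence S3 is false.

True statements: 0 (none).

0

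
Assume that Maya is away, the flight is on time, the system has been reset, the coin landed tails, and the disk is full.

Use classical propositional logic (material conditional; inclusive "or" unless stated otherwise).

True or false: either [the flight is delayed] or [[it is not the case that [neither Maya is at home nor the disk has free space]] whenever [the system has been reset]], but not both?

False

Let Q = "the flight is delayed" (False), R = "the system has been reset" (True), P = "Maya is at home" (False), U = "the disk is full" (True).
Formalization: Q xor (R -> not (P nor not U))

not U = not True = False
P nor not U = False nor False = True
not (P nor not U) = not True = False
R -> not (P nor not U) = True -> False = False
Q xor (R -> not (P nor not U)) = False xor False = False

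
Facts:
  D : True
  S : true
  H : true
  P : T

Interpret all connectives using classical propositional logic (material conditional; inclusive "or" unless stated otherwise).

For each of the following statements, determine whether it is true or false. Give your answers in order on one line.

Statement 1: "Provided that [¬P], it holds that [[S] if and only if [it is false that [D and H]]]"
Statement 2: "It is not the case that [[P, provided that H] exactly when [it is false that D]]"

Statement 1 True / Statement 2 True

Statement 1: In symbols: not P -> (S iff not (D and H))

not P = not True = False
D and H = True and True = True
not (D and H) = not True = False
S iff not (D and H) = True iff False = False
not P -> (S iff not (D and H)) = False -> False = True
Thus Statement 1 is true.

Statement 2: In symbols: not ((H -> P) iff not D)

H -> P = True -> True = True
not D = not True = False
(H -> P) iff not D = True iff False = False
not ((H -> P) iff not D) = not False = True
Hence Statement 2 is true.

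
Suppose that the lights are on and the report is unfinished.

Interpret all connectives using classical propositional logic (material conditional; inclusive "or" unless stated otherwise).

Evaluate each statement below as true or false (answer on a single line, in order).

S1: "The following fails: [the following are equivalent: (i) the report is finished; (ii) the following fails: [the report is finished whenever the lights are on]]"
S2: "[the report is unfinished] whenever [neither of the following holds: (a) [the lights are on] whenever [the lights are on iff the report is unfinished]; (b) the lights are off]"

S1 True, S2 True

Let Q = "the report is finished" (False), P = "the lights are on" (True).

S1: Parsed as not (Q iff not (P -> Q))

P -> Q = True -> False = False
not (P -> Q) = not False = True
Q iff not (P -> Q) = False iff True = False
not (Q iff not (P -> Q)) = not False = True
So S1 is true.

S2: This is (((P iff not Q) -> P) nor not P) -> not Q.

not Q = not False = True
P iff not Q = True iff True = True
(P iff not Q) -> P = True -> True = True
not P = not True = False
((P iff not Q) -> P) nor not P = True nor False = False
not Q = not False = True
(((P iff not Q) -> P) nor not P) -> not Q = False -> True = True
Hence S2 is true.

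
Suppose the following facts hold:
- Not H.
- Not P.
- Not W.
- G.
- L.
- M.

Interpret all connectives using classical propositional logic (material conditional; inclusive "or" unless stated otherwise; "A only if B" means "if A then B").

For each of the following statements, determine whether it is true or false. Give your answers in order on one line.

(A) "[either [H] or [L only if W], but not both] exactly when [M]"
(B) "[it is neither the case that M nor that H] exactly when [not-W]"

(A): Parsed as (H xor (L -> W)) iff M

L -> W = True -> False = False
H xor (L -> W) = False xor False = False
(H xor (L -> W)) iff M = False iff True = False
Thus (A) is false.

(B): In symbols: (M nor H) iff not W

M nor H = True nor False = False
not W = not False = True
(M nor H) iff not W = False iff True = False
So (B) is false.

(A) F / (B) F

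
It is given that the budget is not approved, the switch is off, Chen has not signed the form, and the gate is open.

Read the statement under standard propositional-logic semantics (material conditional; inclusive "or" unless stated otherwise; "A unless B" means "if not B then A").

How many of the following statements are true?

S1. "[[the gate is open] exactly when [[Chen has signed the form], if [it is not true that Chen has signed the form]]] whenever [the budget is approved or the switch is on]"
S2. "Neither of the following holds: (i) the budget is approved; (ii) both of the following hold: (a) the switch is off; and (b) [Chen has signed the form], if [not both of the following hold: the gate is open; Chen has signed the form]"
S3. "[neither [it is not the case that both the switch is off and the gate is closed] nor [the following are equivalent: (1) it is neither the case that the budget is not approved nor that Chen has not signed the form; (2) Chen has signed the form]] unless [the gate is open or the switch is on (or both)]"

Let L = "the budget is approved" (False), V = "the switch is on" (False), P = "the gate is open" (True), M = "Chen has signed the form" (False).

S1: Formalization: (L or V) -> (P iff (not M -> M))

L or V = False or False = False
not M = not False = True
not M -> M = True -> False = False
P iff (not M -> M) = True iff False = False
(L or V) -> (P iff (not M -> M)) = False -> False = True
Thus S1 is true.

S2: Formalization: L nor (not V and ((P nand M) -> M))

not V = not False = True
P nand M = True nand False = True
(P nand M) -> M = True -> False = False
not V and ((P nand M) -> M) = True and False = False
L nor (not V and ((P nand M) -> M)) = False nor False = True
Thus S2 is true.

S3: Formalization: ((not V nand not P) nor ((not L nor not M) iff M)) or (P or V)

not V = not False = True
not P = not True = False
not V nand not P = True nand False = True
not L = not False = True
not M = not False = True
not L nor not M = True nor True = False
(not L nor not M) iff M = False iff False = True
(not V nand not P) nor ((not L nor not M) iff M) = True nor True = False
P or V = True or False = True
((not V nand not P) nor ((not L nor not M) iff M)) or (P or V) = False or True = True
Hence S3 is true.

3 of the 3 statements are true (S1, S2, S3).

3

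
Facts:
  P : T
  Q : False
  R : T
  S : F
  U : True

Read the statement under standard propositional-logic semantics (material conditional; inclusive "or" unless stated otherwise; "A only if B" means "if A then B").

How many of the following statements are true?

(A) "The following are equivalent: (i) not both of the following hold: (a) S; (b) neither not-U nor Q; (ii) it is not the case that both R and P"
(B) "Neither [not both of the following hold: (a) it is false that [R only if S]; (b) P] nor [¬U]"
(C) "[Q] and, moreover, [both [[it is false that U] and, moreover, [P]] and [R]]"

(A): In symbols: (S nand (~U nor Q)) <-> (R nand P)

~U = ~T = F
~U nor Q = F nor F = T
S nand (~U nor Q) = F nand T = T
R nand P = T nand T = F
(S nand (~U nor Q)) <-> (R nand P) = T <-> F = F
So (A) is false.

(B): In symbols: (~(R -> S) nand P) nor ~U

R -> S = T -> F = F
~(R -> S) = ~F = T
~(R -> S) nand P = T nand T = F
~U = ~T = F
(~(R -> S) nand P) nor ~U = F nor F = T
So (B) is true.

(C): Formalization: Q & ((~U & P) & R)

~U = ~T = F
~U & P = F & T = F
(~U & P) & R = F & T = F
Q & ((~U & P) & R) = F & F = F
Hence (C) is false.

1 of the 3 statements is true.

1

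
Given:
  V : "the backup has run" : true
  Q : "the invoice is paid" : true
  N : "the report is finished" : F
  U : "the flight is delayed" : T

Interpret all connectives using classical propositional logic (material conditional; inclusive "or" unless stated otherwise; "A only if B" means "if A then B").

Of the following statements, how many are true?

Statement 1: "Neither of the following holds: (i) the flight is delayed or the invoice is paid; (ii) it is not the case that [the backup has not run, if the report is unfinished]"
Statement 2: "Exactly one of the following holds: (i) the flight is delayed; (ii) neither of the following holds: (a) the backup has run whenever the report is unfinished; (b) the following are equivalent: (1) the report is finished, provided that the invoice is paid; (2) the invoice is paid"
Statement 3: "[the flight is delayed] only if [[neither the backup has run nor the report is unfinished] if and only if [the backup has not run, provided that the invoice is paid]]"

2

Statement 1: In symbols: (U ∨ Q) ↓ ¬(¬N → ¬V)

U ∨ Q = T ∨ T = T
¬N = ¬F = T
¬V = ¬T = F
¬N → ¬V = T → F = F
¬(¬N → ¬V) = ¬F = T
(U ∨ Q) ↓ ¬(¬N → ¬V) = T ↓ T = F
Hence Statement 1 is false.

Statement 2: Formalization: U ⊕ ((¬N → V) ↓ ((Q → N) ↔ Q))

¬N = ¬F = T
¬N → V = T → T = T
Q → N = T → F = F
(Q → N) ↔ Q = F ↔ T = F
(¬N → V) ↓ ((Q → N) ↔ Q) = T ↓ F = F
U ⊕ ((¬N → V) ↓ ((Q → N) ↔ Q)) = T ⊕ F = T
So Statement 2 is true.

Statement 3: This is U → ((V ↓ ¬N) ↔ (Q → ¬V)).

¬N = ¬F = T
V ↓ ¬N = T ↓ T = F
¬V = ¬T = F
Q → ¬V = T → F = F
(V ↓ ¬N) ↔ (Q → ¬V) = F ↔ F = T
U → ((V ↓ ¬N) ↔ (Q → ¬V)) = T → T = T
Hence Statement 3 is true.

Count: 2.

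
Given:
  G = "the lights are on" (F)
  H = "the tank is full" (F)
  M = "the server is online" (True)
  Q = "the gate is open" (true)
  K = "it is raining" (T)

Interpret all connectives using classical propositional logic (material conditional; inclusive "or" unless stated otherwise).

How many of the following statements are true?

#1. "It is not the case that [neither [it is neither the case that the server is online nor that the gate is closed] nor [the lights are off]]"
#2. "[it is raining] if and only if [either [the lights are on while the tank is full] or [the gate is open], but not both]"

2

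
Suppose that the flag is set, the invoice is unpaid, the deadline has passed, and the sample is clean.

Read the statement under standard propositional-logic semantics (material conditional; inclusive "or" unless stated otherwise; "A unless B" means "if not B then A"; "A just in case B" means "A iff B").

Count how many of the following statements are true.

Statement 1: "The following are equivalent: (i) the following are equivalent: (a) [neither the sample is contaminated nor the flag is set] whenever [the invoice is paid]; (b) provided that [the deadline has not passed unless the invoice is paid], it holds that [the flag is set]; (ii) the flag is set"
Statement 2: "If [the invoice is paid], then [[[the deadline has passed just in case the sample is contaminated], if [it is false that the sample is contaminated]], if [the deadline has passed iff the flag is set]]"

2

Let P = "the invoice is paid" (F), M = "the sample is contaminated" (F), H = "the flag is set" (T), D = "the deadline has passed" (T).

Statement 1: Parsed as ((P → (M ↓ H)) ↔ ((¬D ∨ P) → H)) ↔ H

M ↓ H = F ↓ T = F
P → (M ↓ H) = F → F = T
¬D = ¬T = F
¬D ∨ P = F ∨ F = F
(¬D ∨ P) → H = F → T = T
(P → (M ↓ H)) ↔ ((¬D ∨ P) → H) = T ↔ T = T
((P → (M ↓ H)) ↔ ((¬D ∨ P) → H)) ↔ H = T ↔ T = T
So Statement 1 is true.

Statement 2: Parsed as P → ((D ↔ H) → (¬M → (D ↔ M)))

D ↔ H = T ↔ T = T
¬M = ¬F = T
D ↔ M = T ↔ F = F
¬M → (D ↔ M) = T → F = F
(D ↔ H) → (¬M → (D ↔ M)) = T → F = F
P → ((D ↔ H) → (¬M → (D ↔ M))) = F → F = T
Hence Statement 2 is true.

True statements: 2.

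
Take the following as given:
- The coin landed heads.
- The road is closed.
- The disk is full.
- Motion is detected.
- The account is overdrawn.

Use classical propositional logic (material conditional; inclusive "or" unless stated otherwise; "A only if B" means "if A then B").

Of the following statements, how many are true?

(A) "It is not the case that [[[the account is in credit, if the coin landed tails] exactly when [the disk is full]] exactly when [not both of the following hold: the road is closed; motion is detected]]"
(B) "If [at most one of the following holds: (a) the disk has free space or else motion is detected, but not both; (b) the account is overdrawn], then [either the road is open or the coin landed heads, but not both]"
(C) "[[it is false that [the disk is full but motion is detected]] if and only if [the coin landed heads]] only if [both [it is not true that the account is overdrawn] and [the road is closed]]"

Let P = "the coin landed heads" (T), U = "the account is overdrawn" (T), R = "the disk is full" (T), Q = "the road is closed" (T), S = "motion is detected" (T).

(A): This is ¬(((¬P → ¬U) ↔ R) ↔ (Q ↑ S)).

¬P = ¬T = F
¬U = ¬T = F
¬P → ¬U = F → F = T
(¬P → ¬U) ↔ R = T ↔ T = T
Q ↑ S = T ↑ T = F
((¬P → ¬U) ↔ R) ↔ (Q ↑ S) = T ↔ F = F
¬(((¬P → ¬U) ↔ R) ↔ (Q ↑ S)) = ¬F = T
Thus (A) is true.

(B): In symbols: ((¬R ⊕ S) ↑ U) → (¬Q ⊕ P)

¬R = ¬T = F
¬R ⊕ S = F ⊕ T = T
(¬R ⊕ S) ↑ U = T ↑ T = F
¬Q = ¬T = F
¬Q ⊕ P = F ⊕ T = T
((¬R ⊕ S) ↑ U) → (¬Q ⊕ P) = F → T = T
Thus (B) is true.

(C): Formalization: (¬(R ∧ S) ↔ P) → (¬U ∧ Q)

R ∧ S = T ∧ T = T
¬(R ∧ S) = ¬T = F
¬(R ∧ S) ↔ P = F ↔ T = F
¬U = ¬T = F
¬U ∧ Q = F ∧ T = F
(¬(R ∧ S) ↔ P) → (¬U ∧ Q) = F → F = T
Hence (C) is true.

True statements: 3 ((A), (B), (C)).

3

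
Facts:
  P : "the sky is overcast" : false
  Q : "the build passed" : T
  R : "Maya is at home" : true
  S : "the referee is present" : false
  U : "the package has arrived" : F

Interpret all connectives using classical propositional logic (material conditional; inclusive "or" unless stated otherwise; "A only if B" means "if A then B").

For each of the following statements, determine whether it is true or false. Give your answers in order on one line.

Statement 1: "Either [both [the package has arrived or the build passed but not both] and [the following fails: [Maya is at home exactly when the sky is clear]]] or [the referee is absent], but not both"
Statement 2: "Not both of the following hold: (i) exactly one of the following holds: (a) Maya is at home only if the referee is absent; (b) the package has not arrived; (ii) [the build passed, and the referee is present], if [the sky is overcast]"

Statement 1 true / Statement 2 true

Statement 1: This is ((U xor Q) & ~(R <-> ~P)) xor ~S.

U xor Q = F xor T = T
~P = ~F = T
R <-> ~P = T <-> T = T
~(R <-> ~P) = ~T = F
(U xor Q) & ~(R <-> ~P) = T & F = F
~S = ~F = T
((U xor Q) & ~(R <-> ~P)) xor ~S = F xor T = T
Hence Statement 1 is true.

Statement 2: This is ((R -> ~S) xor ~U) nand (P -> (Q & S)).

~S = ~F = T
R -> ~S = T -> T = T
~U = ~F = T
(R -> ~S) xor ~U = T xor T = F
Q & S = T & F = F
P -> (Q & S) = F -> F = T
((R -> ~S) xor ~U) nand (P -> (Q & S)) = F nand T = T
Hence Statement 2 is true.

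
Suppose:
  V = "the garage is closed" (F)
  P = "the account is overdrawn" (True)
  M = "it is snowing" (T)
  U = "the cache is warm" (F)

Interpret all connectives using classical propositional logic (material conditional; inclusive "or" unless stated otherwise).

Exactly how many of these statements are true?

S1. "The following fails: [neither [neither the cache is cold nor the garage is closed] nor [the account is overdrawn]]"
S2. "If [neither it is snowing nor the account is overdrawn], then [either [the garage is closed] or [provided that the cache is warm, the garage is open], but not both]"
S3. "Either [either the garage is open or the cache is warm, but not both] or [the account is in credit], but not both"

S1: In symbols: not ((not U nor V) nor P)

not U = not False = True
not U nor V = True nor False = False
(not U nor V) nor P = False nor True = False
not ((not U nor V) nor P) = not False = True
Hence S1 is true.

S2: Formalization: (M nor P) -> (V xor (U -> not V))

M nor P = True nor True = False
not V = not False = True
U -> not V = False -> True = True
V xor (U -> not V) = False xor True = True
(M nor P) -> (V xor (U -> not V)) = False -> True = True
So S2 is true.

S3: Formalization: (not V xor U) xor not P

not V = not False = True
not V xor U = True xor False = True
not P = not True = False
(not V xor U) xor not P = True xor False = True
Hence S3 is true.

True statements: 3 (S1, S2, S3).

3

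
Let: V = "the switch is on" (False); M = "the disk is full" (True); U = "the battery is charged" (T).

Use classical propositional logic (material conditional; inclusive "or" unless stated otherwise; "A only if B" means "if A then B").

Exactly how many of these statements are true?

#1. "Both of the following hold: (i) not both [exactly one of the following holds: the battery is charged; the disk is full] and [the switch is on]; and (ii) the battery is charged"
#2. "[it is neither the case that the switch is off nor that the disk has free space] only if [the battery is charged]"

#1: In symbols: ((U xor M) nand V) & U

U xor M = T xor T = F
(U xor M) nand V = F nand F = T
((U xor M) nand V) & U = T & T = T
Hence #1 is true.

#2: Formalization: (~V nor ~M) -> U

~V = ~F = T
~M = ~T = F
~V nor ~M = T nor F = F
(~V nor ~M) -> U = F -> T = T
Thus #2 is true.

2 of the 2 statements are true (#1, #2).

2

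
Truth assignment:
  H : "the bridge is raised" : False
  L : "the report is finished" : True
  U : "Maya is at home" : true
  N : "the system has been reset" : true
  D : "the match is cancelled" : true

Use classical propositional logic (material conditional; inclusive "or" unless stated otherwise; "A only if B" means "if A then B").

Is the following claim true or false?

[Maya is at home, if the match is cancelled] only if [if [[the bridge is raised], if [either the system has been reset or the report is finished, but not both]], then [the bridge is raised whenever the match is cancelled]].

False.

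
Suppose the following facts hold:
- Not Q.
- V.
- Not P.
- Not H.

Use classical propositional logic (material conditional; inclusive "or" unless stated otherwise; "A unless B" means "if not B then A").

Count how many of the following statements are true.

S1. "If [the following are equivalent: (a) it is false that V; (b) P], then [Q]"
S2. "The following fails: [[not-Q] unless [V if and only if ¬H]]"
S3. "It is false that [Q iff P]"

0

S1: This is (not V iff P) -> Q.

not V = not True = False
not V iff P = False iff False = True
(not V iff P) -> Q = True -> False = False
So S1 is false.

S2: Parsed as not (not Q or (V iff not H))

not Q = not False = True
not H = not False = True
V iff not H = True iff True = True
not Q or (V iff not H) = True or True = True
not (not Q or (V iff not H)) = not True = False
Thus S2 is false.

S3: Formalization: not (Q iff P)

Q iff P = False iff False = True
not (Q iff P) = not True = False
Hence S3 is false.

True statements: 0 (none).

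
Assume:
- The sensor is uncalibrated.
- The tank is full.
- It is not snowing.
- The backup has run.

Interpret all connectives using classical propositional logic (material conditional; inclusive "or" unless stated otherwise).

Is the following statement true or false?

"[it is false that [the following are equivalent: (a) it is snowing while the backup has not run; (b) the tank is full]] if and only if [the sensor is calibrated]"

Let R = "it is snowing" (F), S = "the backup has run" (T), Q = "the tank is full" (T), P = "the sensor is calibrated" (F).
Formalization: ~((R & ~S) <-> Q) <-> P

~S = ~T = F
R & ~S = F & F = F
(R & ~S) <-> Q = F <-> T = F
~((R & ~S) <-> Q) = ~F = T
~((R & ~S) <-> Q) <-> P = T <-> F = F

The statement is false.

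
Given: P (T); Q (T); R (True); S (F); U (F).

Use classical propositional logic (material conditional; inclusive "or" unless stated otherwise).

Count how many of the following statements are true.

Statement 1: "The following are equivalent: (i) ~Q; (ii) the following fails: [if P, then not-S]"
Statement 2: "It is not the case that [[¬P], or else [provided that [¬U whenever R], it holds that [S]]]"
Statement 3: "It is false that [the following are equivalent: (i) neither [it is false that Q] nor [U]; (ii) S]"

Statement 1: In symbols: ¬Q ↔ ¬(P → ¬S)

¬Q = ¬T = F
¬S = ¬F = T
P → ¬S = T → T = T
¬(P → ¬S) = ¬T = F
¬Q ↔ ¬(P → ¬S) = F ↔ F = T
Thus Statement 1 is true.

Statement 2: This is ¬(¬P ∨ ((R → ¬U) → S)).

¬P = ¬T = F
¬U = ¬F = T
R → ¬U = T → T = T
(R → ¬U) → S = T → F = F
¬P ∨ ((R → ¬U) → S) = F ∨ F = F
¬(¬P ∨ ((R → ¬U) → S)) = ¬F = T
Thus Statement 2 is true.

Statement 3: Parsed as ¬((¬Q ↓ U) ↔ S)

¬Q = ¬T = F
¬Q ↓ U = F ↓ F = T
(¬Q ↓ U) ↔ S = T ↔ F = F
¬((¬Q ↓ U) ↔ S) = ¬F = T
So Statement 3 is true.

True statements: 3 (Statement 1, Statement 2, Statement 3).

3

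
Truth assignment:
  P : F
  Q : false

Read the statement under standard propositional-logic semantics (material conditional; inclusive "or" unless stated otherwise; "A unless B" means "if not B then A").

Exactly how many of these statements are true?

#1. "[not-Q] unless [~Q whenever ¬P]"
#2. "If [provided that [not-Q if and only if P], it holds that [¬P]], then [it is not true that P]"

#1: Parsed as ¬Q ∨ (¬P → ¬Q)

¬Q = ¬F = T
¬P = ¬F = T
¬Q = ¬F = T
¬P → ¬Q = T → T = T
¬Q ∨ (¬P → ¬Q) = T ∨ T = T
So #1 is true.

#2: This is ((¬Q ↔ P) → ¬P) → ¬P.

¬Q = ¬F = T
¬Q ↔ P = T ↔ F = F
¬P = ¬F = T
(¬Q ↔ P) → ¬P = F → T = T
¬P = ¬F = T
((¬Q ↔ P) → ¬P) → ¬P = T → T = T
So #2 is true.

2 of the 2 statements are true.

2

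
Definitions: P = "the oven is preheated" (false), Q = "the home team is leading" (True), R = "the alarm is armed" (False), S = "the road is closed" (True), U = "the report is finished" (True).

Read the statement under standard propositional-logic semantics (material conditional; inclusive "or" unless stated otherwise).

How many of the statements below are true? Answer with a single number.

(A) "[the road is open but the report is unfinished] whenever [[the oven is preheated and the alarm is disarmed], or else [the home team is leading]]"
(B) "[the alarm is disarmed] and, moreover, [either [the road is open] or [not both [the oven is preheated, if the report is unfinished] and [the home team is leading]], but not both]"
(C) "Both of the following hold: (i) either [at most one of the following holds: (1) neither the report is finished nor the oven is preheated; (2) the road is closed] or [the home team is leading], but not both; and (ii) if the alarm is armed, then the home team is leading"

0

(A): Parsed as ((P and not R) or Q) -> (not S and not U)

not R = not False = True
P and not R = False and True = False
(P and not R) or Q = False or True = True
not S = not True = False
not U = not True = False
not S and not U = False and False = False
((P and not R) or Q) -> (not S and not U) = True -> False = False
Thus (A) is false.

(B): Parsed as not R and (not S xor ((not U -> P) nand Q))

not R = not False = True
not S = not True = False
not U = not True = False
not U -> P = False -> False = True
(not U -> P) nand Q = True nand True = False
not S xor ((not U -> P) nand Q) = False xor False = False
not R and (not S xor ((not U -> P) nand Q)) = True and False = False
So (B) is false.

(C): In symbols: (((U nor P) nand S) xor Q) and (R -> Q)

U nor P = True nor False = False
(U nor P) nand S = False nand True = True
((U nor P) nand S) xor Q = True xor True = False
R -> Q = False -> True = True
(((U nor P) nand S) xor Q) and (R -> Q) = False and True = False
Hence (C) is false.

Count: 0.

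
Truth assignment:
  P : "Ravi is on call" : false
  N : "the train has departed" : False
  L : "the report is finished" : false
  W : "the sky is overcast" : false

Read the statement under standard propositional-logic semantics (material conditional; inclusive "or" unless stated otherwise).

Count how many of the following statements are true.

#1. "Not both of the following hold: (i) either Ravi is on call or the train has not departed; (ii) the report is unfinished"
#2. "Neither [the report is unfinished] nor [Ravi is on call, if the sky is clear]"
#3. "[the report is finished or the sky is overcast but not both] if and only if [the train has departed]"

1

#1: Formalization: (P ∨ ¬N) ↑ ¬L

¬N = ¬F = T
P ∨ ¬N = F ∨ T = T
¬L = ¬F = T
(P ∨ ¬N) ↑ ¬L = T ↑ T = F
Thus #1 is false.

#2: Parsed as ¬L ↓ (¬W → P)

¬L = ¬F = T
¬W = ¬F = T
¬W → P = T → F = F
¬L ↓ (¬W → P) = T ↓ F = F
Thus #2 is false.

#3: This is (L ⊕ W) ↔ N.

L ⊕ W = F ⊕ F = F
(L ⊕ W) ↔ N = F ↔ F = T
So #3 is true.

True statements: 1 (#3).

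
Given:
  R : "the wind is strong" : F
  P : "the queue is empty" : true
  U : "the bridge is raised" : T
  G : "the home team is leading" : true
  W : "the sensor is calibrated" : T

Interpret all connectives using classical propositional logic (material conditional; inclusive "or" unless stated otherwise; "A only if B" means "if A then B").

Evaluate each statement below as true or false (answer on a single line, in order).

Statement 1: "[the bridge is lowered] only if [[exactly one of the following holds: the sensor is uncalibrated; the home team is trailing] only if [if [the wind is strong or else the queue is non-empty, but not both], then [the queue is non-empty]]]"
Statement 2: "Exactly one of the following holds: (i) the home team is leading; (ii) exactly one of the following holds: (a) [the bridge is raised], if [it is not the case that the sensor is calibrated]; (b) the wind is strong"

Statement 1: This is ¬U → ((¬W ⊕ ¬G) → ((R ⊕ ¬P) → ¬P)).

¬U = ¬T = F
¬W = ¬T = F
¬G = ¬T = F
¬W ⊕ ¬G = F ⊕ F = F
¬P = ¬T = F
R ⊕ ¬P = F ⊕ F = F
¬P = ¬T = F
(R ⊕ ¬P) → ¬P = F → F = T
(¬W ⊕ ¬G) → ((R ⊕ ¬P) → ¬P) = F → T = T
¬U → ((¬W ⊕ ¬G) → ((R ⊕ ¬P) → ¬P)) = F → T = T
So Statement 1 is true.

Statement 2: Parsed as G ⊕ ((¬W → U) ⊕ R)

¬W = ¬T = F
¬W → U = F → T = T
(¬W → U) ⊕ R = T ⊕ F = T
G ⊕ ((¬W → U) ⊕ R) = T ⊕ T = F
So Statement 2 is false.

Statement 1 True, Statement 2 False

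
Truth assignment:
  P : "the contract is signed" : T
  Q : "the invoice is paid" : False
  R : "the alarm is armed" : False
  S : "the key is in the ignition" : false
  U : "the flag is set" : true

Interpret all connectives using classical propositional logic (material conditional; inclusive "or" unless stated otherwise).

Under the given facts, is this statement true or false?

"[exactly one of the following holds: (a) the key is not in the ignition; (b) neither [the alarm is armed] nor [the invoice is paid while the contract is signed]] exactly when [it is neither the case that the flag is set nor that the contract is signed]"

Parsed as (¬S ⊕ (R ↓ (Q ∧ P))) ↔ (U ↓ P)

¬S = ¬F = T
Q ∧ P = F ∧ T = F
R ↓ (Q ∧ P) = F ↓ F = T
¬S ⊕ (R ↓ (Q ∧ P)) = T ⊕ T = F
U ↓ P = T ↓ T = F
(¬S ⊕ (R ↓ (Q ∧ P))) ↔ (U ↓ P) = F ↔ F = T

The statement is true.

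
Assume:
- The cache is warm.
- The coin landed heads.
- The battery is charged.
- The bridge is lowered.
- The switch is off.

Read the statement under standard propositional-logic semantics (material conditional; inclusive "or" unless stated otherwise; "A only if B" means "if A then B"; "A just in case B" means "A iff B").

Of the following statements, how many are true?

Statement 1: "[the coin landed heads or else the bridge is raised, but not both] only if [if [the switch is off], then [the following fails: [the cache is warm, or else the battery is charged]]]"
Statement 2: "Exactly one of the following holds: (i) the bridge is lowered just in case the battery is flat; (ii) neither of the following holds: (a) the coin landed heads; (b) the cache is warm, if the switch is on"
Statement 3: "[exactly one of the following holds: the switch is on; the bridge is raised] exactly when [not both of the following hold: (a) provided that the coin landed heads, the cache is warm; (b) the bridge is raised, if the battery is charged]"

Let G = "the coin landed heads" (True), Q = "the bridge is raised" (False), L = "the switch is on" (False), R = "the cache is warm" (True), K = "the battery is charged" (True).

Statement 1: This is (G xor Q) -> (not L -> not (R or K)).

G xor Q = True xor False = True
not L = not False = True
R or K = True or True = True
not (R or K) = not True = False
not L -> not (R or K) = True -> False = False
(G xor Q) -> (not L -> not (R or K)) = True -> False = False
Thus Statement 1 is false.

Statement 2: This is (not Q iff not K) xor (G nor (L -> R)).

not Q = not False = True
not K = not True = False
not Q iff not K = True iff False = False
L -> R = False -> True = True
G nor (L -> R) = True nor True = False
(not Q iff not K) xor (G nor (L -> R)) = False xor False = False
So Statement 2 is false.

Statement 3: Formalization: (L xor Q) iff ((G -> R) nand (K -> Q))

L xor Q = False xor False = False
G -> R = True -> True = True
K -> Q = True -> False = False
(G -> R) nand (K -> Q) = True nand False = True
(L xor Q) iff ((G -> R) nand (K -> Q)) = False iff True = False
Thus Statement 3 is false.

Count: 0.

0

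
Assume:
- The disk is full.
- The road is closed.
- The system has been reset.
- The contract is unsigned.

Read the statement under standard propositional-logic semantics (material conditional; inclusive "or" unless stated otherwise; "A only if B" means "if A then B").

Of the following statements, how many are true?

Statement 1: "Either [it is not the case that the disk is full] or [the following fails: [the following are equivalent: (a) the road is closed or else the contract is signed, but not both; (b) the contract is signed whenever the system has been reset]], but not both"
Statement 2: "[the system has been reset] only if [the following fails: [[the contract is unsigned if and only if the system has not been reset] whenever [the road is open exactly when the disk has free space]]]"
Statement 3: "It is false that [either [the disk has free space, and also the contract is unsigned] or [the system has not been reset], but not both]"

Let P = "the disk is full" (T), Q = "the road is closed" (T), S = "the contract is signed" (F), R = "the system has been reset" (T).

Statement 1: Formalization: ¬P ⊕ ¬((Q ⊕ S) ↔ (R → S))

¬P = ¬T = F
Q ⊕ S = T ⊕ F = T
R → S = T → F = F
(Q ⊕ S) ↔ (R → S) = T ↔ F = F
¬((Q ⊕ S) ↔ (R → S)) = ¬F = T
¬P ⊕ ¬((Q ⊕ S) ↔ (R → S)) = F ⊕ T = T
Thus Statement 1 is true.

Statement 2: Parsed as R → ¬((¬Q ↔ ¬P) → (¬S ↔ ¬R))

¬Q = ¬T = F
¬P = ¬T = F
¬Q ↔ ¬P = F ↔ F = T
¬S = ¬F = T
¬R = ¬T = F
¬S ↔ ¬R = T ↔ F = F
(¬Q ↔ ¬P) → (¬S ↔ ¬R) = T → F = F
¬((¬Q ↔ ¬P) → (¬S ↔ ¬R)) = ¬F = T
R → ¬((¬Q ↔ ¬P) → (¬S ↔ ¬R)) = T → T = T
Thus Statement 2 is true.

Statement 3: In symbols: ¬((¬P ∧ ¬S) ⊕ ¬R)

¬P = ¬T = F
¬S = ¬F = T
¬P ∧ ¬S = F ∧ T = F
¬R = ¬T = F
(¬P ∧ ¬S) ⊕ ¬R = F ⊕ F = F
¬((¬P ∧ ¬S) ⊕ ¬R) = ¬F = T
Thus Statement 3 is true.

Count: 3.

3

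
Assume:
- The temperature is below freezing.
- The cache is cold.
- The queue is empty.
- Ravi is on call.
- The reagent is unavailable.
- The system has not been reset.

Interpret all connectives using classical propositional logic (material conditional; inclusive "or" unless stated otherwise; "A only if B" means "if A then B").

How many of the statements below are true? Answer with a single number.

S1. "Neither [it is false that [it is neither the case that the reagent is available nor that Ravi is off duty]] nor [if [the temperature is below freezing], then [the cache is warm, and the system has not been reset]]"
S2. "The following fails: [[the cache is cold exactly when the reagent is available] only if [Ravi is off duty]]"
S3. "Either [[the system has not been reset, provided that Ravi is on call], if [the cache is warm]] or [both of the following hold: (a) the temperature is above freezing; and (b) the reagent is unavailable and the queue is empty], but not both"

2

Let U = "the reagent is available" (F), S = "Ravi is on call" (T), P = "the temperature is below freezing" (T), Q = "the cache is warm" (F), V = "the system has been reset" (F), R = "the queue is empty" (T).

S1: Parsed as ¬(U ↓ ¬S) ↓ (P → (Q ∧ ¬V))

¬S = ¬T = F
U ↓ ¬S = F ↓ F = T
¬(U ↓ ¬S) = ¬T = F
¬V = ¬F = T
Q ∧ ¬V = F ∧ T = F
P → (Q ∧ ¬V) = T → F = F
¬(U ↓ ¬S) ↓ (P → (Q ∧ ¬V)) = F ↓ F = T
Thus S1 is true.

S2: Formalization: ¬((¬Q ↔ U) → ¬S)

¬Q = ¬F = T
¬Q ↔ U = T ↔ F = F
¬S = ¬T = F
(¬Q ↔ U) → ¬S = F → F = T
¬((¬Q ↔ U) → ¬S) = ¬T = F
So S2 is false.

S3: In symbols: (Q → (S → ¬V)) ⊕ (¬P ∧ (¬U ∧ R))

¬V = ¬F = T
S → ¬V = T → T = T
Q → (S → ¬V) = F → T = T
¬P = ¬T = F
¬U = ¬F = T
¬U ∧ R = T ∧ T = T
¬P ∧ (¬U ∧ R) = F ∧ T = F
(Q → (S → ¬V)) ⊕ (¬P ∧ (¬U ∧ R)) = T ⊕ F = T
Hence S3 is true.

2 of the 3 statements are true.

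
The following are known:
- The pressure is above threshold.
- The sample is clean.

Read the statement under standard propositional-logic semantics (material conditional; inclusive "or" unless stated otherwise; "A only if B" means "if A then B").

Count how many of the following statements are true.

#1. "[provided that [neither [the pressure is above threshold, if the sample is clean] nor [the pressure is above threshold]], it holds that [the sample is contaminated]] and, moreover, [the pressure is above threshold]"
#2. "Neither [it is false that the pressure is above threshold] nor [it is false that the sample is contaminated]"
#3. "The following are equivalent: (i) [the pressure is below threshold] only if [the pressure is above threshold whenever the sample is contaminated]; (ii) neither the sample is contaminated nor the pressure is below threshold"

2

Let Q = "the sample is contaminated" (False), P = "the pressure is above threshold" (True).

#1: In symbols: (((not Q -> P) nor P) -> Q) and P

not Q = not False = True
not Q -> P = True -> True = True
(not Q -> P) nor P = True nor True = False
((not Q -> P) nor P) -> Q = False -> False = True
(((not Q -> P) nor P) -> Q) and P = True and True = True
So #1 is true.

#2: Formalization: not P nor not Q

not P = not True = False
not Q = not False = True
not P nor not Q = False nor True = False
So #2 is false.

#3: Formalization: (not P -> (Q -> P)) iff (Q nor not P)

not P = not True = False
Q -> P = False -> True = True
not P -> (Q -> P) = False -> True = True
not P = not True = False
Q nor not P = False nor False = True
(not P -> (Q -> P)) iff (Q nor not P) = True iff True = True
Hence #3 is true.

Count: 2.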